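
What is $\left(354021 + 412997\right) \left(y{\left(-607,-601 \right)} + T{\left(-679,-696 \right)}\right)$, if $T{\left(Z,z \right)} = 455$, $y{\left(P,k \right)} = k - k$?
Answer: $348993190$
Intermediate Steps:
$y{\left(P,k \right)} = 0$
$\left(354021 + 412997\right) \left(y{\left(-607,-601 \right)} + T{\left(-679,-696 \right)}\right) = \left(354021 + 412997\right) \left(0 + 455\right) = 767018 \cdot 455 = 348993190$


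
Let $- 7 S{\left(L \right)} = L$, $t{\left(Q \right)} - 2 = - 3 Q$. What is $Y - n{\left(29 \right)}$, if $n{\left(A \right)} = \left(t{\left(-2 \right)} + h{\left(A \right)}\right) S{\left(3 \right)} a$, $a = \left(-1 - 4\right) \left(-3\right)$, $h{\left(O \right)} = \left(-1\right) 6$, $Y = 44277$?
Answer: $\frac{310029}{7} \approx 44290.0$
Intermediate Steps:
$h{\left(O \right)} = -6$
$t{\left(Q \right)} = 2 - 3 Q$
$S{\left(L \right)} = - \frac{L}{7}$
$a = 15$ ($a = \left(-5\right) \left(-3\right) = 15$)
$n{\left(A \right)} = - \frac{90}{7}$ ($n{\left(A \right)} = \left(\left(2 - -6\right) - 6\right) \left(\left(- \frac{1}{7}\right) 3\right) 15 = \left(\left(2 + 6\right) - 6\right) \left(- \frac{3}{7}\right) 15 = \left(8 - 6\right) \left(- \frac{3}{7}\right) 15 = 2 \left(- \frac{3}{7}\right) 15 = \left(- \frac{6}{7}\right) 15 = - \frac{90}{7}$)
$Y - n{\left(29 \right)} = 44277 - - \frac{90}{7} = 44277 + \frac{90}{7} = \frac{310029}{7}$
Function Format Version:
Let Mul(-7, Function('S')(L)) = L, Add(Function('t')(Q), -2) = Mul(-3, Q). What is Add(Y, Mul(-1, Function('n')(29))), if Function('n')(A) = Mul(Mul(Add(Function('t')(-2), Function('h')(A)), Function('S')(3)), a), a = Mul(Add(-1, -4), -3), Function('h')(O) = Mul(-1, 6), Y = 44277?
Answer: Rational(310029, 7) ≈ 44290.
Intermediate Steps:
Function('h')(O) = -6
Function('t')(Q) = Add(2, Mul(-3, Q))
Function('S')(L) = Mul(Rational(-1, 7), L)
a = 15 (a = Mul(-5, -3) = 15)
Function('n')(A) = Rational(-90, 7) (Function('n')(A) = Mul(Mul(Add(Add(2, Mul(-3, -2)), -6), Mul(Rational(-1, 7), 3)), 15) = Mul(Mul(Add(Add(2, 6), -6), Rational(-3, 7)), 15) = Mul(Mul(Add(8, -6), Rational(-3, 7)), 15) = Mul(Mul(2, Rational(-3, 7)), 15) = Mul(Rational(-6, 7), 15) = Rational(-90, 7))
Add(Y, Mul(-1, Function('n')(29))) = Add(44277, Mul(-1, Rational(-90, 7))) = Add(44277, Rational(90, 7)) = Rational(310029, 7)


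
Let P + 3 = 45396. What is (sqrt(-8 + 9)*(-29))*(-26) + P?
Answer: 46147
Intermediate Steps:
P = 45393 (P = -3 + 45396 = 45393)
(sqrt(-8 + 9)*(-29))*(-26) + P = (sqrt(-8 + 9)*(-29))*(-26) + 45393 = (sqrt(1)*(-29))*(-26) + 45393 = (1*(-29))*(-26) + 45393 = -29*(-26) + 45393 = 754 + 45393 = 46147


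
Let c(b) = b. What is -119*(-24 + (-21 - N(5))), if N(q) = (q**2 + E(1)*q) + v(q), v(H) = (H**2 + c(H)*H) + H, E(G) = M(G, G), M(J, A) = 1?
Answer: 15470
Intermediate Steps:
E(G) = 1
v(H) = H + 2*H**2 (v(H) = (H**2 + H*H) + H = (H**2 + H**2) + H = 2*H**2 + H = H + 2*H**2)
N(q) = q + q**2 + q*(1 + 2*q) (N(q) = (q**2 + 1*q) + q*(1 + 2*q) = (q**2 + q) + q*(1 + 2*q) = (q + q**2) + q*(1 + 2*q) = q + q**2 + q*(1 + 2*q))
-119*(-24 + (-21 - N(5))) = -119*(-24 + (-21 - 5*(2 + 3*5))) = -119*(-24 + (-21 - 5*(2 + 15))) = -119*(-24 + (-21 - 5*17)) = -119*(-24 + (-21 - 1*85)) = -119*(-24 + (-21 - 85)) = -119*(-24 - 106) = -119*(-130) = 15470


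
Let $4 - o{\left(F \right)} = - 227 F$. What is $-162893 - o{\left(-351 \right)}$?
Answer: $-83220$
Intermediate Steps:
$o{\left(F \right)} = 4 + 227 F$ ($o{\left(F \right)} = 4 - - 227 F = 4 + 227 F$)
$-162893 - o{\left(-351 \right)} = -162893 - \left(4 + 227 \left(-351\right)\right) = -162893 - \left(4 - 79677\right) = -162893 - -79673 = -162893 + 79673 = -83220$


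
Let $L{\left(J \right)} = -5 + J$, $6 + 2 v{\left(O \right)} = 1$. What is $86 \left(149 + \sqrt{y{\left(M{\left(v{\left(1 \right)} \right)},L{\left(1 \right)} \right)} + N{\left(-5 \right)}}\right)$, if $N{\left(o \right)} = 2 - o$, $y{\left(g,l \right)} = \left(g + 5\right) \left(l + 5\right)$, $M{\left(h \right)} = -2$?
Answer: $12814 + 86 \sqrt{10} \approx 13086.0$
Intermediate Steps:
$v{\left(O \right)} = - \frac{5}{2}$ ($v{\left(O \right)} = -3 + \frac{1}{2} \cdot 1 = -3 + \frac{1}{2} = - \frac{5}{2}$)
$y{\left(g,l \right)} = \left(5 + g\right) \left(5 + l\right)$
$86 \left(149 + \sqrt{y{\left(M{\left(v{\left(1 \right)} \right)},L{\left(1 \right)} \right)} + N{\left(-5 \right)}}\right) = 86 \left(149 + \sqrt{\left(25 + 5 \left(-2\right) + 5 \left(-5 + 1\right) - 2 \left(-5 + 1\right)\right) + \left(2 - -5\right)}\right) = 86 \left(149 + \sqrt{\left(25 - 10 + 5 \left(-4\right) - -8\right) + \left(2 + 5\right)}\right) = 86 \left(149 + \sqrt{\left(25 - 10 - 20 + 8\right) + 7}\right) = 86 \left(149 + \sqrt{3 + 7}\right) = 86 \left(149 + \sqrt{10}\right) = 12814 + 86 \sqrt{10}$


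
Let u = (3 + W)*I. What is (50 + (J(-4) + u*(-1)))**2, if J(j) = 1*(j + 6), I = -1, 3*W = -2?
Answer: 26569/9 ≈ 2952.1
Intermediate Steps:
W = -2/3 (W = (1/3)*(-2) = -2/3 ≈ -0.66667)
J(j) = 6 + j (J(j) = 1*(6 + j) = 6 + j)
u = -7/3 (u = (3 - 2/3)*(-1) = (7/3)*(-1) = -7/3 ≈ -2.3333)
(50 + (J(-4) + u*(-1)))**2 = (50 + ((6 - 4) - 7/3*(-1)))**2 = (50 + (2 + 7/3))**2 = (50 + 13/3)**2 = (163/3)**2 = 26569/9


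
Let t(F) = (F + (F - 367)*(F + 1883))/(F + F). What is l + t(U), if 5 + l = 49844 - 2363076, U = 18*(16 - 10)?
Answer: -500174753/216 ≈ -2.3156e+6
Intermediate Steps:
U = 108 (U = 18*6 = 108)
t(F) = (F + (-367 + F)*(1883 + F))/(2*F) (t(F) = (F + (-367 + F)*(1883 + F))/((2*F)) = (F + (-367 + F)*(1883 + F))*(1/(2*F)) = (F + (-367 + F)*(1883 + F))/(2*F))
l = -2313237 (l = -5 + (49844 - 2363076) = -5 - 2313232 = -2313237)
l + t(U) = -2313237 + (½)*(-691061 + 108*(1517 + 108))/108 = -2313237 + (½)*(1/108)*(-691061 + 108*1625) = -2313237 + (½)*(1/108)*(-691061 + 175500) = -2313237 + (½)*(1/108)*(-515561) = -2313237 - 515561/216 = -500174753/216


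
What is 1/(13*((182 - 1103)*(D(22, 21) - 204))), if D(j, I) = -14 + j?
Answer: 1/2346708 ≈ 4.2613e-7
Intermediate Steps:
1/(13*((182 - 1103)*(D(22, 21) - 204))) = 1/(13*((182 - 1103)*((-14 + 22) - 204))) = 1/(13*(-921*(8 - 204))) = 1/(13*(-921*(-196))) = 1/(13*180516) = 1/2346708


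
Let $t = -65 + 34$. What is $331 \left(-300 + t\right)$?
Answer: $-109561$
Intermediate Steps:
$t = -31$
$331 \left(-300 + t\right) = 331 \left(-300 - 31\right) = 331 \left(-331\right) = -109561$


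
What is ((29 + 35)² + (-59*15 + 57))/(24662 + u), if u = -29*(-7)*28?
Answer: 1634/15173 ≈ 0.10769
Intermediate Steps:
u = 5684 (u = 203*28 = 5684)
((29 + 35)² + (-59*15 + 57))/(24662 + u) = ((29 + 35)² + (-59*15 + 57))/(24662 + 5684) = (64² + (-885 + 57))/30346 = (4096 - 828)*(1/30346) = 3268*(1/30346) = 1634/15173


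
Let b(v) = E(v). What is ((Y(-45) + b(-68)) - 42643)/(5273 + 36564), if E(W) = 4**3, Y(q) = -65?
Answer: -42644/41837 ≈ -1.0193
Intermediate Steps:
E(W) = 64
b(v) = 64
((Y(-45) + b(-68)) - 42643)/(5273 + 36564) = ((-65 + 64) - 42643)/(5273 + 36564) = (-1 - 42643)/41837 = -42644*1/41837 = -42644/41837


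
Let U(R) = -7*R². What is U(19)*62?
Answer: -156674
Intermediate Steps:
U(19)*62 = -7*19²*62 = -7*361*62 = -2527*62 = -156674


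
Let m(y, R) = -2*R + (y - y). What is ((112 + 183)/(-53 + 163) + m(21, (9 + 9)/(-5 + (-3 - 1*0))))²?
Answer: 6241/121 ≈ 51.578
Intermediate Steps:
m(y, R) = -2*R (m(y, R) = -2*R + 0 = -2*R)
((112 + 183)/(-53 + 163) + m(21, (9 + 9)/(-5 + (-3 - 1*0))))² = ((112 + 183)/(-53 + 163) - 2*(9 + 9)/(-5 + (-3 - 1*0)))² = (295/110 - 36/(-5 + (-3 + 0)))² = (295*(1/110) - 36/(-5 - 3))² = (59/22 - 36/(-8))² = (59/22 - 36*(-1)/8)² = (59/22 - 2*(-9/4))² = (59/22 + 9/2)² = (79/11)² = 6241/121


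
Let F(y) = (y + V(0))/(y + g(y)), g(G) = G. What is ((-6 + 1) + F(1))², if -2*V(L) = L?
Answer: 81/4 ≈ 20.250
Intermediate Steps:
V(L) = -L/2
F(y) = ½ (F(y) = (y - ½*0)/(y + y) = (y + 0)/((2*y)) = y*(1/(2*y)) = ½)
((-6 + 1) + F(1))² = ((-6 + 1) + ½)² = (-5 + ½)² = (-9/2)² = 81/4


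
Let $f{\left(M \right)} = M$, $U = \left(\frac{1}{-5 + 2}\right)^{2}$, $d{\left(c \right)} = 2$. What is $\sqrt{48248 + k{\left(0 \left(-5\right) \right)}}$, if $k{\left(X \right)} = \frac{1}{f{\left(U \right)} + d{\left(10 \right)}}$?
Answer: $\frac{\sqrt{17417699}}{19} \approx 219.66$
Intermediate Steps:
$U = \frac{1}{9}$ ($U = \left(\frac{1}{-3}\right)^{2} = \left(- \frac{1}{3}\right)^{2} = \frac{1}{9} \approx 0.11111$)
$k{\left(X \right)} = \frac{9}{19}$ ($k{\left(X \right)} = \frac{1}{\frac{1}{9} + 2} = \frac{1}{\frac{19}{9}} = \frac{9}{19}$)
$\sqrt{48248 + k{\left(0 \left(-5\right) \right)}} = \sqrt{48248 + \frac{9}{19}} = \sqrt{\frac{916721}{19}} = \frac{\sqrt{17417699}}{19}$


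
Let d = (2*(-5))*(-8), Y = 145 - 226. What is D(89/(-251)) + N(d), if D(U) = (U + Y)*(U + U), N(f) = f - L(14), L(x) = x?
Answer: 7792826/63001 ≈ 123.69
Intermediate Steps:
Y = -81
d = 80 (d = -10*(-8) = 80)
N(f) = -14 + f (N(f) = f - 1*14 = f - 14 = -14 + f)
D(U) = 2*U*(-81 + U) (D(U) = (U - 81)*(U + U) = (-81 + U)*(2*U) = 2*U*(-81 + U))
D(89/(-251)) + N(d) = 2*(89/(-251))*(-81 + 89/(-251)) + (-14 + 80) = 2*(89*(-1/251))*(-81 + 89*(-1/251)) + 66 = 2*(-89/251)*(-81 - 89/251) + 66 = 2*(-89/251)*(-20420/251) + 66 = 3634760/63001 + 66 = 7792826/63001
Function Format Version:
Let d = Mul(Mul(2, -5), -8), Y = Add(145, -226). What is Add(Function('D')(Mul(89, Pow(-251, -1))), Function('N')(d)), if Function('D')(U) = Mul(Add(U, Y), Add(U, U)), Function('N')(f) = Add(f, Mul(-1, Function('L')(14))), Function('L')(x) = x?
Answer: Rational(7792826, 63001) ≈ 123.69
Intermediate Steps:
Y = -81
d = 80 (d = Mul(-10, -8) = 80)
Function('N')(f) = Add(-14, f) (Function('N')(f) = Add(f, Mul(-1, 14)) = Add(f, -14) = Add(-14, f))
Function('D')(U) = Mul(2, U, Add(-81, U)) (Function('D')(U) = Mul(Add(U, -81), Add(U, U)) = Mul(Add(-81, U), Mul(2, U)) = Mul(2, U, Add(-81, U)))
Add(Function('D')(Mul(89, Pow(-251, -1))), Function('N')(d)) = Add(Mul(2, Mul(89, Pow(-251, -1)), Add(-81, Mul(89, Pow(-251, -1)))), Add(-14, 80)) = Add(Mul(2, Mul(89, Rational(-1, 251)), Add(-81, Mul(89, Rational(-1, 251)))), 66) = Add(Mul(2, Rational(-89, 251), Add(-81, Rational(-89, 251))), 66) = Add(Mul(2, Rational(-89, 251), Rational(-20420, 251)), 66) = Add(Rational(3634760, 63001), 66) = Rational(7792826, 63001)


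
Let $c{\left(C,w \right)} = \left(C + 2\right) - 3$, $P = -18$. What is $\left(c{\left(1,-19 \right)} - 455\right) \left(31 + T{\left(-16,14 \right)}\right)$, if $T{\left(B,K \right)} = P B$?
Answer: $-145145$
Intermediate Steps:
$c{\left(C,w \right)} = -1 + C$ ($c{\left(C,w \right)} = \left(2 + C\right) - 3 = -1 + C$)
$T{\left(B,K \right)} = - 18 B$
$\left(c{\left(1,-19 \right)} - 455\right) \left(31 + T{\left(-16,14 \right)}\right) = \left(\left(-1 + 1\right) - 455\right) \left(31 - -288\right) = \left(0 - 455\right) \left(31 + 288\right) = \left(-455\right) 319 = -145145$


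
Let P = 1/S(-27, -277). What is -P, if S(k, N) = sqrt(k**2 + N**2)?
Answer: -sqrt(77458)/77458 ≈ -0.0035931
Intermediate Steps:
S(k, N) = sqrt(N**2 + k**2)
P = sqrt(77458)/77458 (P = 1/(sqrt((-277)**2 + (-27)**2)) = 1/(sqrt(76729 + 729)) = 1/(sqrt(77458)) = sqrt(77458)/77458 ≈ 0.0035931)
-P = -sqrt(77458)/77458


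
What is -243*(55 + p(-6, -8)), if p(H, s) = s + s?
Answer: -9477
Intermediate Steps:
p(H, s) = 2*s
-243*(55 + p(-6, -8)) = -243*(55 + 2*(-8)) = -243*(55 - 16) = -243*39 = -9477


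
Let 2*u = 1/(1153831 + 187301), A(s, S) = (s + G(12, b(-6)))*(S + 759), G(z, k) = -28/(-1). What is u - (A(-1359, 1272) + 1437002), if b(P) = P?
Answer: 3396440930377/2682264 ≈ 1.2663e+6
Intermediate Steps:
G(z, k) = 28 (G(z, k) = -28*(-1) = 28)
A(s, S) = (28 + s)*(759 + S) (A(s, S) = (s + 28)*(S + 759) = (28 + s)*(759 + S))
u = 1/2682264 (u = 1/(2*(1153831 + 187301)) = (½)/1341132 = (½)*(1/1341132) = 1/2682264 ≈ 3.7282e-7)
u - (A(-1359, 1272) + 1437002) = 1/2682264 - ((21252 + 28*1272 + 759*(-1359) + 1272*(-1359)) + 1437002) = 1/2682264 - ((21252 + 35616 - 1031481 - 1728648) + 1437002) = 1/2682264 - (-2703261 + 1437002) = 1/2682264 - 1*(-1266259) = 1/2682264 + 1266259 = 3396440930377/2682264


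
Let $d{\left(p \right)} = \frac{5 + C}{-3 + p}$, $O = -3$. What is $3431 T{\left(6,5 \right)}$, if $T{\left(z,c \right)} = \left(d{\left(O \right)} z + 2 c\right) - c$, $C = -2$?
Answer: $6862$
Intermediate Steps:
$d{\left(p \right)} = \frac{3}{-3 + p}$ ($d{\left(p \right)} = \frac{5 - 2}{-3 + p} = \frac{3}{-3 + p}$)
$T{\left(z,c \right)} = c - \frac{z}{2}$ ($T{\left(z,c \right)} = \left(\frac{3}{-3 - 3} z + 2 c\right) - c = \left(\frac{3}{-6} z + 2 c\right) - c = \left(3 \left(- \frac{1}{6}\right) z + 2 c\right) - c = \left(- \frac{z}{2} + 2 c\right) - c = \left(2 c - \frac{z}{2}\right) - c = c - \frac{z}{2}$)
$3431 T{\left(6,5 \right)} = 3431 \left(5 - 3\right) = 3431 \cdot 2 = 6862$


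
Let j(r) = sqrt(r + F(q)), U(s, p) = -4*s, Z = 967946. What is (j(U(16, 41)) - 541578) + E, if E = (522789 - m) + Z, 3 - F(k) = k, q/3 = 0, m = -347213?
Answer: 1296370 + I*sqrt(61) ≈ 1.2964e+6 + 7.8102*I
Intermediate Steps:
q = 0 (q = 3*0 = 0)
F(k) = 3 - k
E = 1837948 (E = (522789 - 1*(-347213)) + 967946 = (522789 + 347213) + 967946 = 870002 + 967946 = 1837948)
j(r) = sqrt(3 + r) (j(r) = sqrt(r + (3 - 1*0)) = sqrt(r + (3 + 0)) = sqrt(r + 3) = sqrt(3 + r))
(j(U(16, 41)) - 541578) + E = (sqrt(3 - 4*16) - 541578) + 1837948 = (sqrt(3 - 64) - 541578) + 1837948 = (sqrt(-61) - 541578) + 1837948 = (I*sqrt(61) - 541578) + 1837948 = (-541578 + I*sqrt(61)) + 1837948 = 1296370 + I*sqrt(61)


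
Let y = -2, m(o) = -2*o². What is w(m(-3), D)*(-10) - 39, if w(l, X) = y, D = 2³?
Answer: -19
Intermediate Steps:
D = 8
w(l, X) = -2
w(m(-3), D)*(-10) - 39 = -2*(-10) - 39 = 20 - 39 = -19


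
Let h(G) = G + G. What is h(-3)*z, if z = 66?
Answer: -396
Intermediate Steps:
h(G) = 2*G
h(-3)*z = (2*(-3))*66 = -6*66 = -396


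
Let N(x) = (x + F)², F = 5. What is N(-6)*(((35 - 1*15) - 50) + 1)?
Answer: -29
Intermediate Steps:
N(x) = (5 + x)² (N(x) = (x + 5)² = (5 + x)²)
N(-6)*(((35 - 1*15) - 50) + 1) = (5 - 6)²*(((35 - 1*15) - 50) + 1) = (-1)²*(((35 - 15) - 50) + 1) = 1*((20 - 50) + 1) = 1*(-30 + 1) = 1*(-29) = -29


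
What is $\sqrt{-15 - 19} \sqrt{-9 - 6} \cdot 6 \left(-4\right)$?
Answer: $24 \sqrt{510} \approx 542.0$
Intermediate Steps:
$\sqrt{-15 - 19} \sqrt{-9 - 6} \cdot 6 \left(-4\right) = \sqrt{-34} \sqrt{-15} \left(-24\right) = i \sqrt{34} i \sqrt{15} \left(-24\right) = - \sqrt{510} \left(-24\right) = 24 \sqrt{510}$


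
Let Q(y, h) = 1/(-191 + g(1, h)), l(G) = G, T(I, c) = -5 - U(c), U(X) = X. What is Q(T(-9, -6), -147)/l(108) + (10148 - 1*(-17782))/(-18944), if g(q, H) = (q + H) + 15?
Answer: -60707039/41174784 ≈ -1.4744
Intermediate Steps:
T(I, c) = -5 - c
g(q, H) = 15 + H + q (g(q, H) = (H + q) + 15 = 15 + H + q)
Q(y, h) = 1/(-175 + h) (Q(y, h) = 1/(-191 + (15 + h + 1)) = 1/(-191 + (16 + h)) = 1/(-175 + h))
Q(T(-9, -6), -147)/l(108) + (10148 - 1*(-17782))/(-18944) = 1/(-175 - 147*108) + (10148 - 1*(-17782))/(-18944) = (1/108)/(-322) + (10148 + 17782)*(-1/18944) = -1/322*1/108 + 27930*(-1/18944) = -1/34776 - 13965/9472 = -60707039/41174784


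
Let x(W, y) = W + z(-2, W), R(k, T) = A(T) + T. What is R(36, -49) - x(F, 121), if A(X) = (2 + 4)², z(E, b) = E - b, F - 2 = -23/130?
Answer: -11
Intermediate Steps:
F = 237/130 (F = 2 - 23/130 = 237/130 ≈ 1.8231)
A(X) = 36 (A(X) = 6² = 36)
R(k, T) = 36 + T
x(W, y) = -2 (x(W, y) = W + (-2 - W) = -2)
R(36, -49) - x(F, 121) = (36 - 49) - 1*(-2) = -13 + 2 = -11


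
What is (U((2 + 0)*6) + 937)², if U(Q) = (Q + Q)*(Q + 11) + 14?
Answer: 2259009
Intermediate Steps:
U(Q) = 14 + 2*Q*(11 + Q) (U(Q) = (2*Q)*(11 + Q) + 14 = 2*Q*(11 + Q) + 14 = 14 + 2*Q*(11 + Q))
(U((2 + 0)*6) + 937)² = ((14 + 2*((2 + 0)*6)² + 22*((2 + 0)*6)) + 937)² = ((14 + 2*(2*6)² + 22*(2*6)) + 937)² = ((14 + 2*12² + 22*12) + 937)² = ((14 + 2*144 + 264) + 937)² = ((14 + 288 + 264) + 937)² = (566 + 937)² = 1503² = 2259009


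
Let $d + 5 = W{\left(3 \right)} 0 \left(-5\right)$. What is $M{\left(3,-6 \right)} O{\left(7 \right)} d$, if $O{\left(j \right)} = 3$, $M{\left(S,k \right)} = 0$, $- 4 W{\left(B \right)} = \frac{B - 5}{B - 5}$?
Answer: $0$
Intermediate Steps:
$W{\left(B \right)} = - \frac{1}{4}$ ($W{\left(B \right)} = - \frac{\left(B - 5\right) \frac{1}{B - 5}}{4} = - \frac{\left(-5 + B\right) \frac{1}{-5 + B}}{4} = \left(- \frac{1}{4}\right) 1 = - \frac{1}{4}$)
$d = -5$ ($d = -5 + \left(- \frac{1}{4}\right) 0 \left(-5\right) = -5 + 0 \left(-5\right) = -5 + 0 = -5$)
$M{\left(3,-6 \right)} O{\left(7 \right)} d = 0 \cdot 3 \left(-5\right) = 0 \left(-5\right) = 0$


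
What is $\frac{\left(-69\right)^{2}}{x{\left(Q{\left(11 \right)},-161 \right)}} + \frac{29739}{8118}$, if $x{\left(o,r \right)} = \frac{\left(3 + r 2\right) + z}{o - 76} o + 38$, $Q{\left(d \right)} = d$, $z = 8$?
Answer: $\frac{895809773}{15941046} \approx 56.195$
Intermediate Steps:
$x{\left(o,r \right)} = 38 + \frac{o \left(11 + 2 r\right)}{-76 + o}$ ($x{\left(o,r \right)} = \frac{\left(3 + r 2\right) + 8}{o - 76} o + 38 = \frac{\left(3 + 2 r\right) + 8}{-76 + o} o + 38 = \frac{11 + 2 r}{-76 + o} o + 38 = \frac{o \left(11 + 2 r\right)}{-76 + o} + 38 = 38 + \frac{o \left(11 + 2 r\right)}{-76 + o}$)
$\frac{\left(-69\right)^{2}}{x{\left(Q{\left(11 \right)},-161 \right)}} + \frac{29739}{8118} = \frac{\left(-69\right)^{2}}{\frac{1}{-76 + 11} \left(-2888 + 49 \cdot 11 + 2 \cdot 11 \left(-161\right)\right)} + \frac{29739}{8118} = \frac{4761}{\frac{1}{-65} \left(-2888 + 539 - 3542\right)} + 29739 \cdot \frac{1}{8118} = \frac{4761}{\left(- \frac{1}{65}\right) \left(-5891\right)} + \frac{9913}{2706} = \frac{4761}{\frac{5891}{65}} + \frac{9913}{2706} = 4761 \cdot \frac{65}{5891} + \frac{9913}{2706} = \frac{309465}{5891} + \frac{9913}{2706} = \frac{895809773}{15941046}$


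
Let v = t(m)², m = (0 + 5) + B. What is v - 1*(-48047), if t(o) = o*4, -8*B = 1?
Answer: 193709/4 ≈ 48427.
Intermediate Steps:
B = -⅛ (B = -⅛*1 = -⅛ ≈ -0.12500)
m = 39/8 (m = (0 + 5) - ⅛ = 5 - ⅛ = 39/8 ≈ 4.8750)
t(o) = 4*o
v = 1521/4 (v = (4*(39/8))² = (39/2)² = 1521/4 ≈ 380.25)
v - 1*(-48047) = 1521/4 - 1*(-48047) = 1521/4 + 48047 = 193709/4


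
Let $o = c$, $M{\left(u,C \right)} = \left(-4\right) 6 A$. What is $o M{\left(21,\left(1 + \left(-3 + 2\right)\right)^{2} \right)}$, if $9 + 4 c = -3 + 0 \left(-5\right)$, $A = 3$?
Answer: $216$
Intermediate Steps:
$M{\left(u,C \right)} = -72$ ($M{\left(u,C \right)} = \left(-4\right) 6 \cdot 3 = \left(-24\right) 3 = -72$)
$c = -3$ ($c = - \frac{9}{4} + \frac{-3 + 0 \left(-5\right)}{4} = - \frac{9}{4} + \frac{-3 + 0}{4} = - \frac{9}{4} + \frac{1}{4} \left(-3\right) = - \frac{9}{4} - \frac{3}{4} = -3$)
$o = -3$
$o M{\left(21,\left(1 + \left(-3 + 2\right)\right)^{2} \right)} = \left(-3\right) \left(-72\right) = 216$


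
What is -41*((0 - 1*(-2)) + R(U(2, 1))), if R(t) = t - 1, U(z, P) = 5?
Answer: -246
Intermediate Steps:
R(t) = -1 + t
-41*((0 - 1*(-2)) + R(U(2, 1))) = -41*((0 - 1*(-2)) + (-1 + 5)) = -41*((0 + 2) + 4) = -41*(2 + 4) = -41*6 = -246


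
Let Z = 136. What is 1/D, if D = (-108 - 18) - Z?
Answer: -1/262 ≈ -0.0038168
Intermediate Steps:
D = -262 (D = (-108 - 18) - 1*136 = -126 - 136 = -262)
1/D = 1/(-262) = -1/262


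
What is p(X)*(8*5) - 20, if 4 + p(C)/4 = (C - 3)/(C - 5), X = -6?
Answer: -5820/11 ≈ -529.09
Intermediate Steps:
p(C) = -16 + 4*(-3 + C)/(-5 + C) (p(C) = -16 + 4*((C - 3)/(C - 5)) = -16 + 4*((-3 + C)/(-5 + C)) = -16 + 4*(-3 + C)/(-5 + C))
p(X)*(8*5) - 20 = (4*(17 - 3*(-6))/(-5 - 6))*(8*5) - 20 = (4*(17 + 18)/(-11))*40 - 20 = (4*(-1/11)*35)*40 - 20 = -140/11*40 - 20 = -5600/11 - 20 = -5820/11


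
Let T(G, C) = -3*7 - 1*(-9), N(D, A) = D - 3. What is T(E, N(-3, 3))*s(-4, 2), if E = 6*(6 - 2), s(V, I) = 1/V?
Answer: 3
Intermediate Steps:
N(D, A) = -3 + D
E = 24 (E = 6*4 = 24)
T(G, C) = -12 (T(G, C) = -21 + 9 = -12)
T(E, N(-3, 3))*s(-4, 2) = -12/(-4) = -12*(-1/4) = 3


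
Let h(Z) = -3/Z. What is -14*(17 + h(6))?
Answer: -231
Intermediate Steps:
-14*(17 + h(6)) = -14*(17 - 3/6) = -14*(17 - 3*⅙) = -14*(17 - ½) = -14*33/2 = -231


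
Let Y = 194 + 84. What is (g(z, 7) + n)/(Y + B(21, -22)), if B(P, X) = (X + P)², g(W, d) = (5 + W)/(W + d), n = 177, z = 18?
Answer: 4448/6975 ≈ 0.63771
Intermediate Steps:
g(W, d) = (5 + W)/(W + d)
B(P, X) = (P + X)²
Y = 278
(g(z, 7) + n)/(Y + B(21, -22)) = ((5 + 18)/(18 + 7) + 177)/(278 + (21 - 22)²) = (23/25 + 177)/(278 + (-1)²) = ((1/25)*23 + 177)/(278 + 1) = (23/25 + 177)/279 = (4448/25)*(1/279) = 4448/6975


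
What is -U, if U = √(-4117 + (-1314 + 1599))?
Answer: -2*I*√958 ≈ -61.903*I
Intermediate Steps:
U = 2*I*√958 (U = √(-4117 + 285) = √(-3832) = 2*I*√958 ≈ 61.903*I)
-U = -2*I*√958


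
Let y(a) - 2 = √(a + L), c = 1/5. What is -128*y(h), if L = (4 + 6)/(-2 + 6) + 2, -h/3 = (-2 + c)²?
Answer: -256 - 192*I*√58/5 ≈ -256.0 - 292.45*I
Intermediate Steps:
c = ⅕ ≈ 0.20000
h = -243/25 (h = -3*(-2 + ⅕)² = -3*(-9/5)² = -3*81/25 = -243/25 ≈ -9.7200)
L = 9/2 (L = 10/4 + 2 = 10*(¼) + 2 = 5/2 + 2 = 9/2 ≈ 4.5000)
y(a) = 2 + √(9/2 + a) (y(a) = 2 + √(a + 9/2) = 2 + √(9/2 + a))
-128*y(h) = -128*(2 + √(18 + 4*(-243/25))/2) = -128*(2 + √(18 - 972/25)/2) = -128*(2 + √(-522/25)/2) = -128*(2 + (3*I*√58/5)/2) = -128*(2 + 3*I*√58/10) = -256 - 192*I*√58/5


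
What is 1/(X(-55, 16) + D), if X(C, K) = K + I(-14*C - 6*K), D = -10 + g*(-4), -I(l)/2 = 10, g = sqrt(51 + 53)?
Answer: 7/734 - 2*sqrt(26)/367 ≈ -0.018251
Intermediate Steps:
g = 2*sqrt(26) (g = sqrt(104) = 2*sqrt(26) ≈ 10.198)
I(l) = -20 (I(l) = -2*10 = -20)
D = -10 - 8*sqrt(26) (D = -10 + (2*sqrt(26))*(-4) = -10 - 8*sqrt(26) ≈ -50.792)
X(C, K) = -20 + K (X(C, K) = K - 20 = -20 + K)
1/(X(-55, 16) + D) = 1/((-20 + 16) + (-10 - 8*sqrt(26))) = 1/(-4 + (-10 - 8*sqrt(26))) = 1/(-14 - 8*sqrt(26))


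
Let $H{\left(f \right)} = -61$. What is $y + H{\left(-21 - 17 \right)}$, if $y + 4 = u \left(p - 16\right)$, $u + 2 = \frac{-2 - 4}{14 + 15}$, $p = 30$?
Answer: $- \frac{2781}{29} \approx -95.896$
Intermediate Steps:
$u = - \frac{64}{29}$ ($u = -2 + \frac{-2 - 4}{14 + 15} = -2 - \frac{6}{29} = - \frac{64}{29} \approx -2.2069$)
$y = - \frac{1012}{29}$ ($y = -4 - \frac{64 \left(30 - 16\right)}{29} = -4 - \frac{896}{29} = - \frac{1012}{29} \approx -34.897$)
$y + H{\left(-21 - 17 \right)} = - \frac{1012}{29} - 61 = - \frac{2781}{29}$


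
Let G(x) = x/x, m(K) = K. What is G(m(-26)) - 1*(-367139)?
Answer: 367140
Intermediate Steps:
G(x) = 1
G(m(-26)) - 1*(-367139) = 1 - 1*(-367139) = 1 + 367139 = 367140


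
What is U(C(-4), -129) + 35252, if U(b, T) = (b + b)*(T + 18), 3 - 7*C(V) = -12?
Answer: 243434/7 ≈ 34776.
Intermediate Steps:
C(V) = 15/7 (C(V) = 3/7 - ⅐*(-12) = 3/7 + 12/7 = 15/7)
U(b, T) = 2*b*(18 + T) (U(b, T) = (2*b)*(18 + T) = 2*b*(18 + T))
U(C(-4), -129) + 35252 = 2*(15/7)*(18 - 129) + 35252 = 2*(15/7)*(-111) + 35252 = -3330/7 + 35252 = 243434/7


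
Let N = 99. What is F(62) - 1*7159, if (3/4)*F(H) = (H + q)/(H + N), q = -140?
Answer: -1152703/161 ≈ -7159.6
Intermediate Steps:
F(H) = 4*(-140 + H)/(3*(99 + H)) (F(H) = 4*((H - 140)/(H + 99))/3 = 4*((-140 + H)/(99 + H))/3 = 4*(-140 + H)/(3*(99 + H)))
F(62) - 1*7159 = 4*(-140 + 62)/(3*(99 + 62)) - 1*7159 = (4/3)*(-78)/161 - 7159 = (4/3)*(1/161)*(-78) - 7159 = -104/161 - 7159 = -1152703/161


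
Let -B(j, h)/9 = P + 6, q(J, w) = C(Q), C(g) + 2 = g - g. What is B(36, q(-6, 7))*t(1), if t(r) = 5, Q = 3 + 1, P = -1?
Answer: -225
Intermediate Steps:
Q = 4
C(g) = -2 (C(g) = -2 + (g - g) = -2 + 0 = -2)
q(J, w) = -2
B(j, h) = -45 (B(j, h) = -9*(-1 + 6) = -9*5 = -45)
B(36, q(-6, 7))*t(1) = -45*5 = -225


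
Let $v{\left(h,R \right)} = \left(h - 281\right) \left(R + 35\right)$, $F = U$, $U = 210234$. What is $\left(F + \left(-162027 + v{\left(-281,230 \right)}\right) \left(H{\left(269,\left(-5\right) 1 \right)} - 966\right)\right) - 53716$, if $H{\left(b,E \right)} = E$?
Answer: $302095765$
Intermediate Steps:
$F = 210234$
$v{\left(h,R \right)} = \left(-281 + h\right) \left(35 + R\right)$
$\left(F + \left(-162027 + v{\left(-281,230 \right)}\right) \left(H{\left(269,\left(-5\right) 1 \right)} - 966\right)\right) - 53716 = \left(210234 + \left(-162027 + \left(-9835 - 64630 + 35 \left(-281\right) + 230 \left(-281\right)\right)\right) \left(\left(-5\right) 1 - 966\right)\right) - 53716 = \left(210234 + \left(-162027 - 148930\right) \left(-5 - 966\right)\right) - 53716 = \left(210234 + \left(-162027 - 148930\right) \left(-971\right)\right) - 53716 = \left(210234 - -301939247\right) - 53716 = \left(210234 + 301939247\right) - 53716 = 302149481 - 53716 = 302095765$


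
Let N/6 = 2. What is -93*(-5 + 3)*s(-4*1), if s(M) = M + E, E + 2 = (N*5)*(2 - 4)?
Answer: -23436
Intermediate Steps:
N = 12 (N = 6*2 = 12)
E = -122 (E = -2 + (12*5)*(2 - 4) = -2 + 60*(-2) = -2 - 120 = -122)
s(M) = -122 + M (s(M) = M - 122 = -122 + M)
-93*(-5 + 3)*s(-4*1) = -93*(-5 + 3)*(-122 - 4*1) = -(-186)*(-122 - 4) = -(-186)*(-126) = -93*252 = -23436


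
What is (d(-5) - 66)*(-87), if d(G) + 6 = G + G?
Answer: 7134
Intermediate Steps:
d(G) = -6 + 2*G (d(G) = -6 + (G + G) = -6 + 2*G)
(d(-5) - 66)*(-87) = ((-6 + 2*(-5)) - 66)*(-87) = ((-6 - 10) - 66)*(-87) = (-16 - 66)*(-87) = -82*(-87) = 7134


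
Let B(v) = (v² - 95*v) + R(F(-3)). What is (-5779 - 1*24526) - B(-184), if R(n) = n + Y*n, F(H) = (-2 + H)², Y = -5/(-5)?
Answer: -81691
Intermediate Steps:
Y = 1 (Y = -5*(-⅕) = 1)
R(n) = 2*n (R(n) = n + 1*n = n + n = 2*n)
B(v) = 50 + v² - 95*v (B(v) = (v² - 95*v) + 2*(-2 - 3)² = (v² - 95*v) + 2*(-5)² = (v² - 95*v) + 2*25 = (v² - 95*v) + 50 = 50 + v² - 95*v)
(-5779 - 1*24526) - B(-184) = (-5779 - 1*24526) - (50 + (-184)² - 95*(-184)) = (-5779 - 24526) - (50 + 33856 + 17480) = -30305 - 1*51386 = -30305 - 51386 = -81691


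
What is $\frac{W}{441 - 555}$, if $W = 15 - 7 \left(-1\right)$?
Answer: $- \frac{11}{57} \approx -0.19298$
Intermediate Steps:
$W = 22$ ($W = 15 - -7 = 15 + 7 = 22$)
$\frac{W}{441 - 555} = \frac{22}{441 - 555} = \frac{22}{-114} = 22 \left(- \frac{1}{114}\right) = - \frac{11}{57}$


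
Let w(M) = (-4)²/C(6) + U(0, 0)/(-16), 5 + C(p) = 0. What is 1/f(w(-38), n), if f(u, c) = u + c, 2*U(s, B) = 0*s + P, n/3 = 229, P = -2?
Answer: 80/54709 ≈ 0.0014623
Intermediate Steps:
C(p) = -5 (C(p) = -5 + 0 = -5)
n = 687 (n = 3*229 = 687)
U(s, B) = -1 (U(s, B) = (0*s - 2)/2 = (0 - 2)/2 = (½)*(-2) = -1)
w(M) = -251/80 (w(M) = (-4)²/(-5) - 1/(-16) = 16*(-⅕) - 1*(-1/16) = -16/5 + 1/16 = -251/80)
f(u, c) = c + u
1/f(w(-38), n) = 1/(687 - 251/80) = 1/(54709/80) = 80/54709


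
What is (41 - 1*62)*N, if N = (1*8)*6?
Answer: -1008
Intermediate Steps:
N = 48 (N = 8*6 = 48)
(41 - 1*62)*N = (41 - 1*62)*48 = (41 - 62)*48 = -21*48 = -1008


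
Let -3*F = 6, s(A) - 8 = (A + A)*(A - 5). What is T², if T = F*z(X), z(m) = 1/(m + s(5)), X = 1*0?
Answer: 1/16 ≈ 0.062500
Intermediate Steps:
X = 0
s(A) = 8 + 2*A*(-5 + A) (s(A) = 8 + (A + A)*(A - 5) = 8 + (2*A)*(-5 + A) = 8 + 2*A*(-5 + A))
z(m) = 1/(8 + m) (z(m) = 1/(m + (8 - 10*5 + 2*5²)) = 1/(m + (8 - 50 + 2*25)) = 1/(m + (8 - 50 + 50)) = 1/(m + 8) = 1/(8 + m))
F = -2 (F = -⅓*6 = -2)
T = -¼ (T = -2/(8 + 0) = -2/8 = -2*⅛ = -¼ ≈ -0.25000)
T² = (-¼)² = 1/16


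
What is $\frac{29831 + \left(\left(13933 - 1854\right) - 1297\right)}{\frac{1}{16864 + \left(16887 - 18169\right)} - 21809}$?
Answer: $- \frac{632831766}{339827837} \approx -1.8622$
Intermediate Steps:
$\frac{29831 + \left(\left(13933 - 1854\right) - 1297\right)}{\frac{1}{16864 + \left(16887 - 18169\right)} - 21809} = \frac{29831 + \left(12079 - 1297\right)}{\frac{1}{16864 + \left(16887 - 18169\right)} - 21809} = \frac{29831 + 10782}{\frac{1}{16864 - 1282} - 21809} = \frac{40613}{\frac{1}{15582} - 21809} = \frac{40613}{- \frac{339827837}{15582}} = 40613 \left(- \frac{15582}{339827837}\right) = - \frac{632831766}{339827837}$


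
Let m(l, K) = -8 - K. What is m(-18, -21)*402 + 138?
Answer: 5364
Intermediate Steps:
m(-18, -21)*402 + 138 = (-8 - 1*(-21))*402 + 138 = (-8 + 21)*402 + 138 = 13*402 + 138 = 5226 + 138 = 5364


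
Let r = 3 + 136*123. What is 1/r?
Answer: 1/16731 ≈ 5.9769e-5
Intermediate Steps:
r = 16731 (r = 3 + 16728 = 16731)
1/r = 1/16731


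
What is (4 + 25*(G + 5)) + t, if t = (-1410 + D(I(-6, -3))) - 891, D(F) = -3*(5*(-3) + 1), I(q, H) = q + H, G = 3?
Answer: -2055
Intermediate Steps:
I(q, H) = H + q
D(F) = 42 (D(F) = -3*(-15 + 1) = -3*(-14) = 42)
t = -2259 (t = (-1410 + 42) - 891 = -1368 - 891 = -2259)
(4 + 25*(G + 5)) + t = (4 + 25*(3 + 5)) - 2259 = (4 + 25*8) - 2259 = (4 + 200) - 2259 = 204 - 2259 = -2055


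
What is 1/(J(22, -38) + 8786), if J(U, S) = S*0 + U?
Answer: 1/8808 ≈ 0.00011353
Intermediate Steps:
J(U, S) = U (J(U, S) = 0 + U = U)
1/(J(22, -38) + 8786) = 1/(22 + 8786) = 1/8808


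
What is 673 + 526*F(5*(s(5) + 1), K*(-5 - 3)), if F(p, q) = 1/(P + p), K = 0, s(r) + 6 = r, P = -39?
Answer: 25721/39 ≈ 659.51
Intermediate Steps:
s(r) = -6 + r
F(p, q) = 1/(-39 + p)
673 + 526*F(5*(s(5) + 1), K*(-5 - 3)) = 673 + 526/(-39 + 5*((-6 + 5) + 1)) = 673 + 526/(-39 + 5*(-1 + 1)) = 673 + 526/(-39 + 5*0) = 673 + 526/(-39 + 0) = 673 + 526/(-39) = 673 + 526*(-1/39) = 673 - 526/39 = 25721/39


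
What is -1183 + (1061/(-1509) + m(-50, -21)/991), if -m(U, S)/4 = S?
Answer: -1770005372/1495419 ≈ -1183.6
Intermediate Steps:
m(U, S) = -4*S
-1183 + (1061/(-1509) + m(-50, -21)/991) = -1183 + (1061/(-1509) - 4*(-21)/991) = -1183 + (1061*(-1/1509) + 84*(1/991)) = -1183 + (-1061/1509 + 84/991) = -1183 - 924695/1495419 = -1770005372/1495419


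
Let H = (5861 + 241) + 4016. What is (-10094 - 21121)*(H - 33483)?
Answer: 729338475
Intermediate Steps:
H = 10118 (H = 6102 + 4016 = 10118)
(-10094 - 21121)*(H - 33483) = (-10094 - 21121)*(10118 - 33483) = -31215*(-23365) = 729338475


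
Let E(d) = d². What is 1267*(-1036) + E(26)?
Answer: -1311936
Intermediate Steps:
1267*(-1036) + E(26) = 1267*(-1036) + 26² = -1312612 + 676 = -1311936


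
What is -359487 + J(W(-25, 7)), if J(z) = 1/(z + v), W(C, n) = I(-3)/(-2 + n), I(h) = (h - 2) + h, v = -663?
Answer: -1194575306/3323 ≈ -3.5949e+5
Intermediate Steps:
I(h) = -2 + 2*h (I(h) = (-2 + h) + h = -2 + 2*h)
W(C, n) = -8/(-2 + n) (W(C, n) = (-2 + 2*(-3))/(-2 + n) = (-2 - 6)/(-2 + n) = -8/(-2 + n))
J(z) = 1/(-663 + z) (J(z) = 1/(z - 663) = 1/(-663 + z))
-359487 + J(W(-25, 7)) = -359487 + 1/(-663 - 8/(-2 + 7)) = -359487 + 1/(-663 - 8/5) = -359487 + 1/(-3323/5) = -359487 - 5/3323 = -1194575306/3323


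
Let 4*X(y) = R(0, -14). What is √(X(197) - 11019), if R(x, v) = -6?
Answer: 3*I*√4898/2 ≈ 104.98*I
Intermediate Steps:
X(y) = -3/2 (X(y) = (¼)*(-6) = -3/2)
√(X(197) - 11019) = √(-3/2 - 11019) = √(-22041/2) = 3*I*√4898/2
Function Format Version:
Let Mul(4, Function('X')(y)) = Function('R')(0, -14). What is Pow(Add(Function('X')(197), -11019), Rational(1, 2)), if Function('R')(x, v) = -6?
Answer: Mul(Rational(3, 2), I, Pow(4898, Rational(1, 2))) ≈ Mul(104.98, I)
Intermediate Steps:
Function('X')(y) = Rational(-3, 2) (Function('X')(y) = Mul(Rational(1, 4), -6) = Rational(-3, 2))
Pow(Add(Function('X')(197), -11019), Rational(1, 2)) = Pow(Add(Rational(-3, 2), -11019), Rational(1, 2)) = Pow(Rational(-22041, 2), Rational(1, 2)) = Mul(Rational(3, 2), I, Pow(4898, Rational(1, 2)))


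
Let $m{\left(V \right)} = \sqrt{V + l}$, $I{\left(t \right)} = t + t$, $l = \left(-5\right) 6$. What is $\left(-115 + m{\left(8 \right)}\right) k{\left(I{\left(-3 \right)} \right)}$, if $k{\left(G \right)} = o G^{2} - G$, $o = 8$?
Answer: $-33810 + 294 i \sqrt{22} \approx -33810.0 + 1379.0 i$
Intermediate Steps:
$l = -30$
$I{\left(t \right)} = 2 t$
$k{\left(G \right)} = - G + 8 G^{2}$ ($k{\left(G \right)} = 8 G^{2} - G = - G + 8 G^{2}$)
$m{\left(V \right)} = \sqrt{-30 + V}$ ($m{\left(V \right)} = \sqrt{V - 30} = \sqrt{-30 + V}$)
$\left(-115 + m{\left(8 \right)}\right) k{\left(I{\left(-3 \right)} \right)} = \left(-115 + \sqrt{-30 + 8}\right) 2 \left(-3\right) \left(-1 + 8 \cdot 2 \left(-3\right)\right) = \left(-115 + \sqrt{-22}\right) \left(- 6 \left(-1 + 8 \left(-6\right)\right)\right) = \left(-115 + i \sqrt{22}\right) \left(- 6 \left(-1 - 48\right)\right) = \left(-115 + i \sqrt{22}\right) \left(\left(-6\right) \left(-49\right)\right) = \left(-115 + i \sqrt{22}\right) 294 = -33810 + 294 i \sqrt{22}$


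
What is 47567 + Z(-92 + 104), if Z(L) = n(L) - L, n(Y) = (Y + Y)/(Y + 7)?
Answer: 903569/19 ≈ 47556.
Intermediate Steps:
n(Y) = 2*Y/(7 + Y) (n(Y) = (2*Y)/(7 + Y) = 2*Y/(7 + Y))
Z(L) = -L + 2*L/(7 + L) (Z(L) = 2*L/(7 + L) - L = -L + 2*L/(7 + L))
47567 + Z(-92 + 104) = 47567 + (-92 + 104)*(-5 - (-92 + 104))/(7 + (-92 + 104)) = 47567 + 12*(-5 - 1*12)/(7 + 12) = 47567 + 12*(-5 - 12)/19 = 47567 + 12*(1/19)*(-17) = 47567 - 204/19 = 903569/19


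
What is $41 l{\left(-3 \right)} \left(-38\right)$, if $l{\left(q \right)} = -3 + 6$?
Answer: $-4674$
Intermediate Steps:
$l{\left(q \right)} = 3$
$41 l{\left(-3 \right)} \left(-38\right) = 41 \cdot 3 \left(-38\right) = 123 \left(-38\right) = -4674$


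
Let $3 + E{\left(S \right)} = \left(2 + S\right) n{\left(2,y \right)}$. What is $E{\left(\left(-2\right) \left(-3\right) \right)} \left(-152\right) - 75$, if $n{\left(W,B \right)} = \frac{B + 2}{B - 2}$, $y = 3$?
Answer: $-5699$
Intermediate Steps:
$n{\left(W,B \right)} = \frac{2 + B}{-2 + B}$
$E{\left(S \right)} = 7 + 5 S$ ($E{\left(S \right)} = -3 + \left(2 + S\right) \frac{2 + 3}{-2 + 3} = -3 + \left(2 + S\right) 1^{-1} \cdot 5 = -3 + \left(2 + S\right) 1 \cdot 5 = -3 + \left(2 + S\right) 5 = -3 + \left(10 + 5 S\right) = 7 + 5 S$)
$E{\left(\left(-2\right) \left(-3\right) \right)} \left(-152\right) - 75 = \left(7 + 5 \left(\left(-2\right) \left(-3\right)\right)\right) \left(-152\right) - 75 = \left(7 + 5 \cdot 6\right) \left(-152\right) - 75 = \left(7 + 30\right) \left(-152\right) - 75 = 37 \left(-152\right) - 75 = -5624 - 75 = -5699$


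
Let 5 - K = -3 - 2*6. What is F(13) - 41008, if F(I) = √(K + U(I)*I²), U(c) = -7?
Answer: -41008 + I*√1163 ≈ -41008.0 + 34.103*I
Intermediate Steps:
K = 20 (K = 5 - (-3 - 2*6) = 5 - (-3 - 12) = 5 - 1*(-15) = 5 + 15 = 20)
F(I) = √(20 - 7*I²)
F(13) - 41008 = √(20 - 7*13²) - 41008 = √(20 - 7*169) - 41008 = √(20 - 1183) - 41008 = √(-1163) - 41008 = I*√1163 - 41008 = -41008 + I*√1163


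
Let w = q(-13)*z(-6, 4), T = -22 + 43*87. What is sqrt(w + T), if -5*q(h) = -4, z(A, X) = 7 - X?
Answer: sqrt(93035)/5 ≈ 61.003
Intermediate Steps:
q(h) = 4/5 (q(h) = -1/5*(-4) = 4/5)
T = 3719 (T = -22 + 3741 = 3719)
w = 12/5 (w = 4*(7 - 1*4)/5 = 4*(7 - 4)/5 = (4/5)*3 = 12/5 ≈ 2.4000)
sqrt(w + T) = sqrt(12/5 + 3719) = sqrt(18607/5) = sqrt(93035)/5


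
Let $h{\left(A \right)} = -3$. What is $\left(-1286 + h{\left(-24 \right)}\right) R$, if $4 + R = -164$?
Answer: $216552$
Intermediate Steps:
$R = -168$ ($R = -4 - 164 = -168$)
$\left(-1286 + h{\left(-24 \right)}\right) R = \left(-1286 - 3\right) \left(-168\right) = \left(-1289\right) \left(-168\right) = 216552$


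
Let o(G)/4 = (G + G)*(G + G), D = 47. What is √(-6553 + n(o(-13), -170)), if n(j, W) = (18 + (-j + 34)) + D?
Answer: I*√9158 ≈ 95.697*I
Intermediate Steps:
o(G) = 16*G² (o(G) = 4*((G + G)*(G + G)) = 4*((2*G)*(2*G)) = 4*(4*G²) = 16*G²)
n(j, W) = 99 - j (n(j, W) = (18 + (-j + 34)) + 47 = (18 + (34 - j)) + 47 = (52 - j) + 47 = 99 - j)
√(-6553 + n(o(-13), -170)) = √(-6553 + (99 - 16*(-13)²)) = √(-6553 + (99 - 16*169)) = √(-6553 + (99 - 1*2704)) = √(-6553 + (99 - 2704)) = √(-6553 - 2605) = √(-9158) = I*√9158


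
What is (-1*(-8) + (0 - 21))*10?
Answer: -130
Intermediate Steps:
(-1*(-8) + (0 - 21))*10 = (8 - 21)*10 = -13*10 = -130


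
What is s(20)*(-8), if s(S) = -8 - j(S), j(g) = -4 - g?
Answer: -128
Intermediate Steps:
s(S) = -4 + S (s(S) = -8 - (-4 - S) = -8 + (4 + S) = -4 + S)
s(20)*(-8) = (-4 + 20)*(-8) = 16*(-8) = -128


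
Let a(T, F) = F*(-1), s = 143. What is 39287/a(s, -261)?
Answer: 39287/261 ≈ 150.52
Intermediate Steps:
a(T, F) = -F
39287/a(s, -261) = 39287/((-1*(-261))) = 39287/261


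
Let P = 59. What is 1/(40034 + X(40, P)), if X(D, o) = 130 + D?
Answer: 1/40204 ≈ 2.4873e-5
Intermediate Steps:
1/(40034 + X(40, P)) = 1/(40034 + (130 + 40)) = 1/(40034 + 170) = 1/40204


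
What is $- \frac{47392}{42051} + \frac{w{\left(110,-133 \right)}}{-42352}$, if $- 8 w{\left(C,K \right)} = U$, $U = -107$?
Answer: $- \frac{16061667329}{14247551616} \approx -1.1273$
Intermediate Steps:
$w{\left(C,K \right)} = \frac{107}{8}$ ($w{\left(C,K \right)} = \left(- \frac{1}{8}\right) \left(-107\right) = \frac{107}{8}$)
$- \frac{47392}{42051} + \frac{w{\left(110,-133 \right)}}{-42352} = - \frac{47392}{42051} + \frac{107}{8 \left(-42352\right)} = \left(-47392\right) \frac{1}{42051} + \frac{107}{8} \left(- \frac{1}{42352}\right) = - \frac{47392}{42051} - \frac{107}{338816} = - \frac{16061667329}{14247551616}$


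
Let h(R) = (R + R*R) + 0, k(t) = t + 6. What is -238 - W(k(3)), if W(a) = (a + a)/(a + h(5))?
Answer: -3100/13 ≈ -238.46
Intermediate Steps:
k(t) = 6 + t
h(R) = R + R² (h(R) = (R + R²) + 0 = R + R²)
W(a) = 2*a/(30 + a) (W(a) = (a + a)/(a + 5*(1 + 5)) = (2*a)/(a + 5*6) = (2*a)/(a + 30) = (2*a)/(30 + a) = 2*a/(30 + a))
-238 - W(k(3)) = -238 - 2*(6 + 3)/(30 + (6 + 3)) = -238 - 2*9/(30 + 9) = -238 - 2*9/39 = -238 - 1*6/13 = -238 - 6/13 = -3100/13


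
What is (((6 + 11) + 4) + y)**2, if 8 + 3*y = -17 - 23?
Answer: 25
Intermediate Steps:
y = -16 (y = -8/3 + (-17 - 23)/3 = -8/3 + (1/3)*(-40) = -8/3 - 40/3 = -16)
(((6 + 11) + 4) + y)**2 = (((6 + 11) + 4) - 16)**2 = ((17 + 4) - 16)**2 = (21 - 16)**2 = 5**2 = 25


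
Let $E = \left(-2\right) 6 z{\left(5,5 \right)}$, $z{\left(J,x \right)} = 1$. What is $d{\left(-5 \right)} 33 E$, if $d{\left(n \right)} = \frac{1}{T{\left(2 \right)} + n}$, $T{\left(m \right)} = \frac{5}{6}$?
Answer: $\frac{2376}{25} \approx 95.04$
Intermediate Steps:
$T{\left(m \right)} = \frac{5}{6}$ ($T{\left(m \right)} = 5 \cdot \frac{1}{6} = \frac{5}{6}$)
$d{\left(n \right)} = \frac{1}{\frac{5}{6} + n}$
$E = -12$ ($E = \left(-2\right) 6 \cdot 1 = \left(-12\right) 1 = -12$)
$d{\left(-5 \right)} 33 E = \frac{6}{5 + 6 \left(-5\right)} 33 \left(-12\right) = \frac{6}{5 - 30} \cdot 33 \left(-12\right) = \frac{6}{-25} \cdot 33 \left(-12\right) = 6 \left(- \frac{1}{25}\right) 33 \left(-12\right) = \left(- \frac{6}{25}\right) 33 \left(-12\right) = \left(- \frac{198}{25}\right) \left(-12\right) = \frac{2376}{25}$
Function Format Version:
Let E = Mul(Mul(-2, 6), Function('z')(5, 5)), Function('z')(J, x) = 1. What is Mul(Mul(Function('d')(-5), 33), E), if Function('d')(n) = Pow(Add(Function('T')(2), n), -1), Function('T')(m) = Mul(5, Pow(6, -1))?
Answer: Rational(2376, 25) ≈ 95.040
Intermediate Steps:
Function('T')(m) = Rational(5, 6) (Function('T')(m) = Mul(5, Rational(1, 6)) = Rational(5, 6))
Function('d')(n) = Pow(Add(Rational(5, 6), n), -1)
E = -12 (E = Mul(Mul(-2, 6), 1) = Mul(-12, 1) = -12)
Mul(Mul(Function('d')(-5), 33), E) = Mul(Mul(Mul(6, Pow(Add(5, Mul(6, -5)), -1)), 33), -12) = Mul(Mul(Mul(6, Pow(Add(5, -30), -1)), 33), -12) = Mul(Mul(Mul(6, Pow(-25, -1)), 33), -12) = Mul(Mul(Mul(6, Rational(-1, 25)), 33), -12) = Mul(Mul(Rational(-6, 25), 33), -12) = Mul(Rational(-198, 25), -12) = Rational(2376, 25)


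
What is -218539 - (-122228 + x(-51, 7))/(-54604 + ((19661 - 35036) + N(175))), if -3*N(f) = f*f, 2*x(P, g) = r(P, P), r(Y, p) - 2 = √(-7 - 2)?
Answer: -7510363657/34366 + 9*I/481124 ≈ -2.1854e+5 + 1.8706e-5*I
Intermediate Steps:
r(Y, p) = 2 + 3*I (r(Y, p) = 2 + √(-7 - 2) = 2 + √(-9) = 2 + 3*I)
x(P, g) = 1 + 3*I/2 (x(P, g) = (2 + 3*I)/2 = 1 + 3*I/2)
N(f) = -f²/3 (N(f) = -f*f/3 = -f²/3)
-218539 - (-122228 + x(-51, 7))/(-54604 + ((19661 - 35036) + N(175))) = -218539 - (-122228 + (1 + 3*I/2))/(-54604 + ((19661 - 35036) - ⅓*175²)) = -218539 - (-122227 + 3*I/2)/(-54604 + (-15375 - ⅓*30625)) = -218539 - (-122227 + 3*I/2)/(-54604 + (-15375 - 30625/3)) = -218539 - (-122227 + 3*I/2)/(-54604 - 76750/3) = -218539 - (-122227 + 3*I/2)/(-240562/3) = -218539 - (-122227 + 3*I/2)*(-3)/240562 = -218539 - (52383/34366 - 9*I/481124) = -218539 + (-52383/34366 + 9*I/481124) = -7510363657/34366 + 9*I/481124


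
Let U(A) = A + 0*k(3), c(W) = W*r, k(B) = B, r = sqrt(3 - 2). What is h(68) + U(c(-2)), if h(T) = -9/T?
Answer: -145/68 ≈ -2.1324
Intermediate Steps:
r = 1 (r = sqrt(1) = 1)
c(W) = W (c(W) = W*1 = W)
U(A) = A (U(A) = A + 0*3 = A + 0 = A)
h(68) + U(c(-2)) = -9/68 - 2 = -145/68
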